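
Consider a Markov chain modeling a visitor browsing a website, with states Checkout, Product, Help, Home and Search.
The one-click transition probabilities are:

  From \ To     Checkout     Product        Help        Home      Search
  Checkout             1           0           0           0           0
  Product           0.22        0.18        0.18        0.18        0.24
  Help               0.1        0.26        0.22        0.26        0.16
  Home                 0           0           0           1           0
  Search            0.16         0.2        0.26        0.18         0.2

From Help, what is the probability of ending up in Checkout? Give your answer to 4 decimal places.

Let h(s) be the probability of absorption at Checkout starting from transient state s. Then h(Checkout) = 1 and h(Home) = 0. By first-step analysis:
h(Product) = 0.22·1 + 0.18·h(Product) + 0.18·h(Help) + 0.18·0 + 0.24·h(Search)
h(Help) = 0.1·1 + 0.26·h(Product) + 0.22·h(Help) + 0.26·0 + 0.16·h(Search)
h(Search) = 0.16·1 + 0.2·h(Product) + 0.26·h(Help) + 0.18·0 + 0.2·h(Search)
Solving: h(Product) = 0.4815, h(Help) = 0.3798, h(Search) = 0.4438.
Starting from Help, the probability is 0.3798.

0.3798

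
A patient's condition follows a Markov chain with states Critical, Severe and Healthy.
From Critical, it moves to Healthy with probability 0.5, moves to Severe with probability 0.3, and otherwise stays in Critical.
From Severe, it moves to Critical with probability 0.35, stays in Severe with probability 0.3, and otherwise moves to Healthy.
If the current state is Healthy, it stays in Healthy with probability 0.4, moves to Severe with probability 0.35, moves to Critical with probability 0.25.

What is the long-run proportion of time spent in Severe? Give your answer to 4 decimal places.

Let the stationary distribution be π with π = πP and π_1 + π_2 + π_3 = 1.
π_1 = 0.2·π_1 + 0.35·π_2 + 0.25·π_3
π_2 = 0.3·π_1 + 0.3·π_2 + 0.35·π_3
Solving with the normalization constraint gives π = (0.2686, 0.3205, 0.4108).
So the stationary probability of Severe is 0.3205.

0.3205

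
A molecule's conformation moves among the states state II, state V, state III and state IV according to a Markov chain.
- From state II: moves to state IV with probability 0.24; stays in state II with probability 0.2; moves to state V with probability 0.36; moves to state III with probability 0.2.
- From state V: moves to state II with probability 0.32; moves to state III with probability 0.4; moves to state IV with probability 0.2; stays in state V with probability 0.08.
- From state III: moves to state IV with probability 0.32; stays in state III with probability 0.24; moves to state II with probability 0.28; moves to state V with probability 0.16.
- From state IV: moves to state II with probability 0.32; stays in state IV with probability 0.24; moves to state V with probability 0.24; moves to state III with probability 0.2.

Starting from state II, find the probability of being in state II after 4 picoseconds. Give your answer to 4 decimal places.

0.2771

Propagate the distribution vector 4 picoseconds from state II.
After 0 picoseconds: (1.0000, 0.0000, 0.0000, 0.0000)
After 1 picosecond: (0.2000, 0.3600, 0.2000, 0.2400)
After 2 picoseconds: (0.2880, 0.1904, 0.2800, 0.2416)
After 3 picoseconds: (0.2742, 0.2217, 0.2493, 0.2548)
After 4 picoseconds: (0.2771, 0.2175, 0.2543, 0.2511)
P(in state II after 4 picoseconds) = 0.2771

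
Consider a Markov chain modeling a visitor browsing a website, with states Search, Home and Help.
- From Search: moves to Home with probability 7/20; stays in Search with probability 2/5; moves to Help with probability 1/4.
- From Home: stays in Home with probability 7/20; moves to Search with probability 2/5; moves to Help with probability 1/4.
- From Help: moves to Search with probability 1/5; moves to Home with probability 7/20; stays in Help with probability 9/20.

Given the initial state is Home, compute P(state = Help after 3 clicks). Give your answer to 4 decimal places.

0.3100

Propagate the distribution vector 3 clicks from Home.
After 0 clicks: (0.0000, 1.0000, 0.0000)
After 1 click: (0.4000, 0.3500, 0.2500)
After 2 clicks: (0.3500, 0.3500, 0.3000)
After 3 clicks: (0.3400, 0.3500, 0.3100)
P(in Help after 3 clicks) = 0.3100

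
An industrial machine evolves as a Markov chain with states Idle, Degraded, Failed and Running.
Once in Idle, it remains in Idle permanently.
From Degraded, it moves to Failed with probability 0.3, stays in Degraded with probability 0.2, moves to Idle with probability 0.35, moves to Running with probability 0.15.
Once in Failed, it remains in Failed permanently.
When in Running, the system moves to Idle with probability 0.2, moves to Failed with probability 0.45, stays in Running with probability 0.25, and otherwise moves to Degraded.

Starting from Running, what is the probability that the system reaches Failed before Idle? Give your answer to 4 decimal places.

0.6667

Let h(s) be the probability of absorption at Failed starting from transient state s. Then h(Failed) = 1 and h(Idle) = 0. By first-step analysis:
h(Degraded) = 0.35·0 + 0.2·h(Degraded) + 0.3·1 + 0.15·h(Running)
h(Running) = 0.2·0 + 0.1·h(Degraded) + 0.45·1 + 0.25·h(Running)
Solving: h(Degraded) = 0.5000, h(Running) = 0.6667.
Starting from Running, the probability is 0.6667.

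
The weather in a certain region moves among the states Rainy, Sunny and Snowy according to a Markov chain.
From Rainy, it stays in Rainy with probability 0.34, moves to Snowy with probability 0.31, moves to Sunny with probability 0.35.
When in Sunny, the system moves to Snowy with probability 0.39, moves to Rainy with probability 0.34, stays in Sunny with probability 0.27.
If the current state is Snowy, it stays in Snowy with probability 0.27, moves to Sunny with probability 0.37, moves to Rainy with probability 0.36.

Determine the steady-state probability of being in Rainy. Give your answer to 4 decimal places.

0.3465

Let the stationary distribution be π with π = πP and π_1 + π_2 + π_3 = 1.
π_1 = 0.34·π_1 + 0.34·π_2 + 0.36·π_3
π_2 = 0.35·π_1 + 0.27·π_2 + 0.37·π_3
Solving with the normalization constraint gives π = (0.3465, 0.3301, 0.3235).
So the stationary probability of Rainy is 0.3465.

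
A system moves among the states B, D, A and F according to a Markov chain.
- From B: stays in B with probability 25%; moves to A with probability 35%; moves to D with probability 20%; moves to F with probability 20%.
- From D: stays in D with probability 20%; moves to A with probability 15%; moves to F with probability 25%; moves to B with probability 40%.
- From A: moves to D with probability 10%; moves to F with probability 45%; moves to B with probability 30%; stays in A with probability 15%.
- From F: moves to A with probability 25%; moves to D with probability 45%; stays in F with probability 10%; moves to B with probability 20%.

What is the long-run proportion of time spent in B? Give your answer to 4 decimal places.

0.2850

Let the stationary distribution be π with π = πP and π_1 + π_2 + π_3 + π_4 = 1.
π_1 = 0.25·π_1 + 0.4·π_2 + 0.3·π_3 + 0.2·π_4
π_2 = 0.2·π_1 + 0.2·π_2 + 0.1·π_3 + 0.45·π_4
π_3 = 0.35·π_1 + 0.15·π_2 + 0.15·π_3 + 0.25·π_4
Solving with the normalization constraint gives π = (0.2850, 0.2382, 0.2315, 0.2453).
So the stationary probability of B is 0.2850.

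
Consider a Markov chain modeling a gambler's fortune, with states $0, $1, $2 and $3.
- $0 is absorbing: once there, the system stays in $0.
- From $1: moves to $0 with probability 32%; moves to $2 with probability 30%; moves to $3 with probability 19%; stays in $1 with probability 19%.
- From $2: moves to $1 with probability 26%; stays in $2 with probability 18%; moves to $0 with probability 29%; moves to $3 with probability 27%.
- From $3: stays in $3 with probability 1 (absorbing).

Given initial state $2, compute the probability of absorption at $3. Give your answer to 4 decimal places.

Let h(s) be the probability of absorption at $3 starting from transient state s. Then h($3) = 1 and h($0) = 0. By first-step analysis:
h($1) = 0.32·0 + 0.19·h($1) + 0.3·h($2) + 0.19·1
h($2) = 0.29·0 + 0.26·h($1) + 0.18·h($2) + 0.27·1
Solving: h($1) = 0.4040, h($2) = 0.4574.
Starting from $2, the probability is 0.4574.

0.4574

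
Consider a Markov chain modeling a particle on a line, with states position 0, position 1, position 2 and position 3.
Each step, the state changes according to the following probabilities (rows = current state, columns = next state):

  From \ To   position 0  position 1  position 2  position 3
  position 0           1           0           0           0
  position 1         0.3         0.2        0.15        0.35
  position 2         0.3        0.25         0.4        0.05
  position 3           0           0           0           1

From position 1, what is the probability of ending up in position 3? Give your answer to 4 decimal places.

0.4915

Let h(s) be the probability of absorption at position 3 starting from transient state s. Then h(position 3) = 1 and h(position 0) = 0. By first-step analysis:
h(position 1) = 0.3·0 + 0.2·h(position 1) + 0.15·h(position 2) + 0.35·1
h(position 2) = 0.3·0 + 0.25·h(position 1) + 0.4·h(position 2) + 0.05·1
Solving: h(position 1) = 0.4915, h(position 2) = 0.2881.
Starting from position 1, the probability is 0.4915.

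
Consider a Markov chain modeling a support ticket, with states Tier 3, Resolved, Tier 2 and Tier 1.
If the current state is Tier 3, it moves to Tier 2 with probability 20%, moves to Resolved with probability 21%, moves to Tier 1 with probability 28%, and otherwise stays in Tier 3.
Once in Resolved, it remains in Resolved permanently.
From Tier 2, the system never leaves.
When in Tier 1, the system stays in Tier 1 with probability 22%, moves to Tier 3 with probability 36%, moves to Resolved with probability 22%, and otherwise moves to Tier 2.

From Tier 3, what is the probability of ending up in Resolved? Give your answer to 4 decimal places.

Let h(s) be the probability of absorption at Resolved starting from transient state s. Then h(Resolved) = 1 and h(Tier 2) = 0. By first-step analysis:
h(Tier 3) = 0.31·h(Tier 3) + 0.21·1 + 0.2·0 + 0.28·h(Tier 1)
h(Tier 1) = 0.36·h(Tier 3) + 0.22·1 + 0.2·0 + 0.22·h(Tier 1)
Solving: h(Tier 3) = 0.5153, h(Tier 1) = 0.5199.
Starting from Tier 3, the probability is 0.5153.

0.5153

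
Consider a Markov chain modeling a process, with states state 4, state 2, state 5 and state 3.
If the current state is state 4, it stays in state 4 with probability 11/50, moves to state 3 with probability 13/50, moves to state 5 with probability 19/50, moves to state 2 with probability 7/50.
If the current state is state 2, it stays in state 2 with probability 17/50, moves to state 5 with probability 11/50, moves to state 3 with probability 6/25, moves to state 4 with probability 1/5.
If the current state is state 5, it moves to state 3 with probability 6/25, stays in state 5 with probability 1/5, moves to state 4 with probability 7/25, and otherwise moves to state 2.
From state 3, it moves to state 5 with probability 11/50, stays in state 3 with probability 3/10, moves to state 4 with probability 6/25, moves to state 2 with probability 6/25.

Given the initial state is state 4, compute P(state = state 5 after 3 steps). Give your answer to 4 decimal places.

Propagate the distribution vector 3 steps from state 4.
After 0 steps: (1.0000, 0.0000, 0.0000, 0.0000)
After 1 step: (0.2200, 0.1400, 0.3800, 0.2600)
After 2 steps: (0.2452, 0.2472, 0.2476, 0.2600)
After 3 steps: (0.2351, 0.2501, 0.2543, 0.2605)
P(in state 5 after 3 steps) = 0.2543

0.2543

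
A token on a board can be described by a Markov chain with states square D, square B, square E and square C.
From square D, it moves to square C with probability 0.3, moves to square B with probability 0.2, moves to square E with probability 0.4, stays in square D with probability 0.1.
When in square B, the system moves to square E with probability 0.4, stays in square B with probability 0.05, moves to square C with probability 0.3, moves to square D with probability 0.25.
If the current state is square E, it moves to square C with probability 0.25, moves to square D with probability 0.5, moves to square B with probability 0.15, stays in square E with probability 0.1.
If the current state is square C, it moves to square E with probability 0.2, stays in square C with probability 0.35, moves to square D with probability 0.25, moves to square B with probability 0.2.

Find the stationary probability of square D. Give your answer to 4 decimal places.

Let the stationary distribution be π with π = πP and π_1 + π_2 + π_3 + π_4 = 1.
π_1 = 0.1·π_1 + 0.25·π_2 + 0.5·π_3 + 0.25·π_4
π_2 = 0.2·π_1 + 0.05·π_2 + 0.15·π_3 + 0.2·π_4
π_3 = 0.4·π_1 + 0.4·π_2 + 0.1·π_3 + 0.2·π_4
Solving with the normalization constraint gives π = (0.2742, 0.1626, 0.2612, 0.3020).
So the stationary probability of square D is 0.2742.

0.2742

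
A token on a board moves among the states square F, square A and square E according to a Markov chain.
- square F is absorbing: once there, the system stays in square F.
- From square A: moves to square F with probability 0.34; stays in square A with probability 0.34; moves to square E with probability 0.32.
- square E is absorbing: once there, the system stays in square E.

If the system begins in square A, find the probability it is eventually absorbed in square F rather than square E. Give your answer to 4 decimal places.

0.5152

Let h(s) be the probability of absorption at square F starting from transient state s. Then h(square F) = 1 and h(square E) = 0. By first-step analysis:
h(square A) = 0.34·1 + 0.34·h(square A) + 0.32·0
Solving: h(square A) = 0.5152.
Starting from square A, the probability is 0.5152.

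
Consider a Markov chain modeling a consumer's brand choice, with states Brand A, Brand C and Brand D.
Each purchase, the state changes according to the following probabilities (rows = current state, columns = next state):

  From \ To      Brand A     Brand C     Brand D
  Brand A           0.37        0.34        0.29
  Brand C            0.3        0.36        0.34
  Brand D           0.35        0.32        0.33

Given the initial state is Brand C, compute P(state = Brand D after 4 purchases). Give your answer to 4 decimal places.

0.3198

Propagate the distribution vector 4 purchases from Brand C.
After 0 purchases: (0.0000, 1.0000, 0.0000)
After 1 purchase: (0.3000, 0.3600, 0.3400)
After 2 purchases: (0.3380, 0.3404, 0.3216)
After 3 purchases: (0.3397, 0.3404, 0.3199)
After 4 purchases: (0.3398, 0.3404, 0.3198)
P(in Brand D after 4 purchases) = 0.3198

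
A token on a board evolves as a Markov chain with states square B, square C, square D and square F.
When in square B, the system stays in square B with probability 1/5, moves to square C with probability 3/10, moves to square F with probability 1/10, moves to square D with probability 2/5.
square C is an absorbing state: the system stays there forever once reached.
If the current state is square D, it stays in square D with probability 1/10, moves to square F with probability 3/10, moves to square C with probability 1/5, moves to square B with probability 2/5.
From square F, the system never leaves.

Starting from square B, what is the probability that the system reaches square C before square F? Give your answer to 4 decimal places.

0.6250

Let h(s) be the probability of absorption at square C starting from transient state s. Then h(square C) = 1 and h(square F) = 0. By first-step analysis:
h(square B) = 0.2·h(square B) + 0.3·1 + 0.4·h(square D) + 0.1·0
h(square D) = 0.4·h(square B) + 0.2·1 + 0.1·h(square D) + 0.3·0
Solving: h(square B) = 0.6250, h(square D) = 0.5000.
Starting from square B, the probability is 0.6250.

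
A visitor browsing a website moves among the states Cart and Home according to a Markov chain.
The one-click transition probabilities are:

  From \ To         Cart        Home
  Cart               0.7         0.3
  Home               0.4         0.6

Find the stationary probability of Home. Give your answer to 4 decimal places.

Let the stationary distribution be π with π = πP and π_1 + π_2 = 1.
π_1 = 0.7·π_1 + 0.4·π_2
Solving with the normalization constraint gives π = (0.5714, 0.4286).
So the stationary probability of Home is 0.4286.

0.4286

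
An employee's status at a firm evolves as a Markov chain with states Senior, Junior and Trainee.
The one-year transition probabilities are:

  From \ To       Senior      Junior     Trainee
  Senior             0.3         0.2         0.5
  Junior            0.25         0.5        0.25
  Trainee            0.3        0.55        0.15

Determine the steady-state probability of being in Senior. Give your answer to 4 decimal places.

Let the stationary distribution be π with π = πP and π_1 + π_2 + π_3 = 1.
π_1 = 0.3·π_1 + 0.25·π_2 + 0.3·π_3
π_2 = 0.2·π_1 + 0.5·π_2 + 0.55·π_3
Solving with the normalization constraint gives π = (0.2785, 0.4310, 0.2906).
So the stationary probability of Senior is 0.2785.

0.2785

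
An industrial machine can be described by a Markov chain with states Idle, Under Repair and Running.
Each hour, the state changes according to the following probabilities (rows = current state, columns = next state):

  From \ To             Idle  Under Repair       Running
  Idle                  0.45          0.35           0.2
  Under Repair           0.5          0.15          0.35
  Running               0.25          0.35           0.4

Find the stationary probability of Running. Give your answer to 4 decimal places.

0.3047

Let the stationary distribution be π with π = πP and π_1 + π_2 + π_3 = 1.
π_1 = 0.45·π_1 + 0.5·π_2 + 0.25·π_3
π_2 = 0.35·π_1 + 0.15·π_2 + 0.35·π_3
Solving with the normalization constraint gives π = (0.4036, 0.2917, 0.3047).
So the stationary probability of Running is 0.3047.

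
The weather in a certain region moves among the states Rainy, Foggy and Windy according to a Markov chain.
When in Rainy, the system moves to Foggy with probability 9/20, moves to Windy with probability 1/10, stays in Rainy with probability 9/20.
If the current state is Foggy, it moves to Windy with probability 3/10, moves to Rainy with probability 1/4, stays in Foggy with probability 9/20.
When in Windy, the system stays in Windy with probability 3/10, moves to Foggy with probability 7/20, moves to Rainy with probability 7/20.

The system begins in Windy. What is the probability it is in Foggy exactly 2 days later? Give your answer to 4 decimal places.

0.4200

Sum over the intermediate state after 1 day:
P = P(Windy→Rainy)·P(Rainy→Foggy) + P(Windy→Foggy)·P(Foggy→Foggy) + P(Windy→Windy)·P(Windy→Foggy)
  = 0.35×0.45 + 0.35×0.45 + 0.3×0.35
  = 0.1575 + 0.1575 + 0.1050 = 0.4200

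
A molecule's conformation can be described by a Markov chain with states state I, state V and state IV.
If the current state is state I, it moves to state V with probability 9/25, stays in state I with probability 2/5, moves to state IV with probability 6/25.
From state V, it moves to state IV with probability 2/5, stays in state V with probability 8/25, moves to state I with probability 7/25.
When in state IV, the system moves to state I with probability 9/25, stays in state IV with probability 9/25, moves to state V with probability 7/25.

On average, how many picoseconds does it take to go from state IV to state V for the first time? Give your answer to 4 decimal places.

Let t(s) be the expected number of picoseconds to first reach state V from state s, with t(state V) = 0. Conditioning on the first picosecond:
t(state I) = 1 + 0.4·t(state I) + 0.24·t(state IV)
t(state IV) = 1 + 0.36·t(state I) + 0.36·t(state IV)
Solving: t(state I) = 2.9570, t(state IV) = 3.2258.
Expected picoseconds from state IV to state V: 3.2258.

3.2258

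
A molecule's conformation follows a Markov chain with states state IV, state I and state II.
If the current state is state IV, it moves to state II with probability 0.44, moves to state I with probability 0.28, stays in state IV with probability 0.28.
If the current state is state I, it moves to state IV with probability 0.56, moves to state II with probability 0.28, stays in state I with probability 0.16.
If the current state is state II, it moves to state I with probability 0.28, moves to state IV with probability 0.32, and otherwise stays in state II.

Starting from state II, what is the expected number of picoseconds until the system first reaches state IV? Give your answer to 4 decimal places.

Let t(s) be the expected number of picoseconds to first reach state IV from state s, with t(state IV) = 0. Conditioning on the first picosecond:
t(state I) = 1 + 0.16·t(state I) + 0.28·t(state II)
t(state II) = 1 + 0.28·t(state I) + 0.4·t(state II)
Solving: t(state I) = 2.0677, t(state II) = 2.6316.
Expected picoseconds from state II to state IV: 2.6316.

2.6316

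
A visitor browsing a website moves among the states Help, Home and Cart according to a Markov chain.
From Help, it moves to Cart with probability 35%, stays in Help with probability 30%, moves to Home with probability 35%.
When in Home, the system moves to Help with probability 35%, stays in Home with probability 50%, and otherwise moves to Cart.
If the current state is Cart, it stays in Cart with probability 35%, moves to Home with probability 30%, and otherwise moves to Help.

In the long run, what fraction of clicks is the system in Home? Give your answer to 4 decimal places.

Let the stationary distribution be π with π = πP and π_1 + π_2 + π_3 = 1.
π_1 = 0.3·π_1 + 0.35·π_2 + 0.35·π_3
π_2 = 0.35·π_1 + 0.5·π_2 + 0.3·π_3
Solving with the normalization constraint gives π = (0.3333, 0.3958, 0.2708).
So the stationary probability of Home is 0.3958.

0.3958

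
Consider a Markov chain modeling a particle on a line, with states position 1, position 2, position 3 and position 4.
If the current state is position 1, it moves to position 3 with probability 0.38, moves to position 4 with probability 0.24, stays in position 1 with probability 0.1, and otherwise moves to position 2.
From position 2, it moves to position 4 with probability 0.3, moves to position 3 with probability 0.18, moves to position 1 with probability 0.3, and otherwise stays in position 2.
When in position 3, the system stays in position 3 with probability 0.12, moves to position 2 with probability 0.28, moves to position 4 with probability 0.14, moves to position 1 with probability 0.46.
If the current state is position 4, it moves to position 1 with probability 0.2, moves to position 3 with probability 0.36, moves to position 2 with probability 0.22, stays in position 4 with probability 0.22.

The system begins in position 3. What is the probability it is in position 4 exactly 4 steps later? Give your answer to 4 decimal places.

0.2257

Propagate the distribution vector 4 steps from position 3.
After 0 steps: (0.0000, 0.0000, 1.0000, 0.0000)
After 1 step: (0.4600, 0.2800, 0.1200, 0.1400)
After 2 steps: (0.2132, 0.2548, 0.2900, 0.2420)
After 3 steps: (0.2796, 0.2502, 0.2488, 0.2214)
After 4 steps: (0.2618, 0.2517, 0.2608, 0.2257)
P(in position 4 after 4 steps) = 0.2257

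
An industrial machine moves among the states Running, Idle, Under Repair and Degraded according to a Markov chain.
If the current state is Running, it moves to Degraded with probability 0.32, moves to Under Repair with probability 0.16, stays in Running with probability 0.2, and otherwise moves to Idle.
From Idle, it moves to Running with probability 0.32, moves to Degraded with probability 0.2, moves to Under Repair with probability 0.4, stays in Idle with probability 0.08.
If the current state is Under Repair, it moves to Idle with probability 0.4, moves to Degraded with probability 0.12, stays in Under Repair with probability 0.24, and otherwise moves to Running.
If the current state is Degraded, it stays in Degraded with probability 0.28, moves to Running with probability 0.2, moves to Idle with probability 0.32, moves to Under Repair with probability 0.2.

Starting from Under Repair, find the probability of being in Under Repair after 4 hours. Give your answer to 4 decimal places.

0.2572

Propagate the distribution vector 4 hours from Under Repair.
After 0 hours: (0.0000, 0.0000, 1.0000, 0.0000)
After 1 hour: (0.2400, 0.4000, 0.2400, 0.1200)
After 2 hours: (0.2576, 0.2432, 0.2800, 0.2192)
After 3 hours: (0.2404, 0.2840, 0.2495, 0.2260)
After 4 hours: (0.2441, 0.2718, 0.2572, 0.2270)
P(in Under Repair after 4 hours) = 0.2572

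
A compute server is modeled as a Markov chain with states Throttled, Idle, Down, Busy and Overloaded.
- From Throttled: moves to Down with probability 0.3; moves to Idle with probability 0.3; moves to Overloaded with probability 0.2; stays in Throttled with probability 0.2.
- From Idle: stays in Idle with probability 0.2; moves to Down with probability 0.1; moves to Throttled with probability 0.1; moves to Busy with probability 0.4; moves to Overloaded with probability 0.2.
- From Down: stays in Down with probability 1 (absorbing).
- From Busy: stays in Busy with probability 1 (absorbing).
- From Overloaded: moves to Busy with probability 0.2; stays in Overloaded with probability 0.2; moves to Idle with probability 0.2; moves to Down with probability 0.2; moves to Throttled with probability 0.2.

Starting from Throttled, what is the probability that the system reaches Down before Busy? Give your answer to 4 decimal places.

Let h(s) be the probability of absorption at Down starting from transient state s. Then h(Down) = 1 and h(Busy) = 0. By first-step analysis:
h(Throttled) = 0.2·h(Throttled) + 0.3·h(Idle) + 0.3·1 + 0.2·h(Overloaded)
h(Idle) = 0.1·h(Throttled) + 0.2·h(Idle) + 0.1·1 + 0.4·0 + 0.2·h(Overloaded)
h(Overloaded) = 0.2·h(Throttled) + 0.2·h(Idle) + 0.2·1 + 0.2·0 + 0.2·h(Overloaded)
Solving: h(Throttled) = 0.6176, h(Idle) = 0.3235, h(Overloaded) = 0.4853.
Starting from Throttled, the probability is 0.6176.

0.6176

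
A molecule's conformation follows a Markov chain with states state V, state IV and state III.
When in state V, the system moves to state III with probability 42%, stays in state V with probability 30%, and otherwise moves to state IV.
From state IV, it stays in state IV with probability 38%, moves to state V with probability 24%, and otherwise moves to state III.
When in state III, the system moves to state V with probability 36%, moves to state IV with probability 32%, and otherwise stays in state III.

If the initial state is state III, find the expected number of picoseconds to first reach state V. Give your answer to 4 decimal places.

3.1333

Let t(s) be the expected number of picoseconds to first reach state V from state s, with t(state V) = 0. Conditioning on the first picosecond:
t(state IV) = 1 + 0.38·t(state IV) + 0.38·t(state III)
t(state III) = 1 + 0.32·t(state IV) + 0.32·t(state III)
Solving: t(state IV) = 3.5333, t(state III) = 3.1333.
Expected picoseconds from state III to state V: 3.1333.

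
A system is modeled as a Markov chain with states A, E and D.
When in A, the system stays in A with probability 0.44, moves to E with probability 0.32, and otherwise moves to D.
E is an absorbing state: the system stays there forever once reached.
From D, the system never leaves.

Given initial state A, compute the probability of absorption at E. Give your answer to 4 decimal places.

Let h(s) be the probability of absorption at E starting from transient state s. Then h(E) = 1 and h(D) = 0. By first-step analysis:
h(A) = 0.44·h(A) + 0.32·1 + 0.24·0
Solving: h(A) = 0.5714.
Starting from A, the probability is 0.5714.

0.5714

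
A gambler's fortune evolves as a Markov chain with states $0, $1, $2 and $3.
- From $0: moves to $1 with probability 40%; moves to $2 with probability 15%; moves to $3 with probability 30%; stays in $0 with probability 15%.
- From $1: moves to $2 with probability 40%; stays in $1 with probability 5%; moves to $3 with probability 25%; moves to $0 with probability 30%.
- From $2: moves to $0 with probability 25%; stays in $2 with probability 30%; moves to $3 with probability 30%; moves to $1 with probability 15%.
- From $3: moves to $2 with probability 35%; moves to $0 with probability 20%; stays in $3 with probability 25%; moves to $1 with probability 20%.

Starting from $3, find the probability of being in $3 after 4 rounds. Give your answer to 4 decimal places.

0.2761

Propagate the distribution vector 4 rounds from $3.
After 0 rounds: (0.0000, 0.0000, 0.0000, 1.0000)
After 1 round: (0.2000, 0.2000, 0.3500, 0.2500)
After 2 rounds: (0.2275, 0.1925, 0.3025, 0.2775)
After 3 rounds: (0.2230, 0.2015, 0.2990, 0.2765)
After 4 rounds: (0.2240, 0.1994, 0.3005, 0.2761)
P(in $3 after 4 rounds) = 0.2761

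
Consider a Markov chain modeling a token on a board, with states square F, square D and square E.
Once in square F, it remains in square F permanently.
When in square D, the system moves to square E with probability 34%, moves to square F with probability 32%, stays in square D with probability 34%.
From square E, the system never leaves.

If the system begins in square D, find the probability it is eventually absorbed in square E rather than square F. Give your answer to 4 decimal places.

Let h(s) be the probability of absorption at square E starting from transient state s. Then h(square E) = 1 and h(square F) = 0. By first-step analysis:
h(square D) = 0.32·0 + 0.34·h(square D) + 0.34·1
Solving: h(square D) = 0.5152.
Starting from square D, the probability is 0.5152.

0.5152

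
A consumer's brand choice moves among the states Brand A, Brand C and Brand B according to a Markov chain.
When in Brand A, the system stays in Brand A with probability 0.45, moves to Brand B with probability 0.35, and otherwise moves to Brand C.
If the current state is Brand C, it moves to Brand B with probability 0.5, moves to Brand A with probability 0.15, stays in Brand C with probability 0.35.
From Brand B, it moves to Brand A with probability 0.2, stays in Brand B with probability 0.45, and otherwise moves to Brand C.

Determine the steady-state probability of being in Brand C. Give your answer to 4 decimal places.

Let the stationary distribution be π with π = πP and π_1 + π_2 + π_3 = 1.
π_1 = 0.45·π_1 + 0.15·π_2 + 0.2·π_3
π_2 = 0.2·π_1 + 0.35·π_2 + 0.35·π_3
Solving with the normalization constraint gives π = (0.2458, 0.3131, 0.4411).
So the stationary probability of Brand C is 0.3131.

0.3131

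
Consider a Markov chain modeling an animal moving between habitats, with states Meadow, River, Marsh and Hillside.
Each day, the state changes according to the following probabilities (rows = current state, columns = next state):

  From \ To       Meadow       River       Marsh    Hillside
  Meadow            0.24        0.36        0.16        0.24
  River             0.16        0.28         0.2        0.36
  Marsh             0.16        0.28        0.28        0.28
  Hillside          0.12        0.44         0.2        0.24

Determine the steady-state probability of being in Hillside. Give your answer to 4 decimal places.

0.2891

Let the stationary distribution be π with π = πP and π_1 + π_2 + π_3 + π_4 = 1.
π_1 = 0.24·π_1 + 0.16·π_2 + 0.16·π_3 + 0.12·π_4
π_2 = 0.36·π_1 + 0.28·π_2 + 0.28·π_3 + 0.44·π_4
π_3 = 0.16·π_1 + 0.2·π_2 + 0.28·π_3 + 0.2·π_4
Solving with the normalization constraint gives π = (0.1613, 0.3392, 0.2104, 0.2891).
So the stationary probability of Hillside is 0.2891.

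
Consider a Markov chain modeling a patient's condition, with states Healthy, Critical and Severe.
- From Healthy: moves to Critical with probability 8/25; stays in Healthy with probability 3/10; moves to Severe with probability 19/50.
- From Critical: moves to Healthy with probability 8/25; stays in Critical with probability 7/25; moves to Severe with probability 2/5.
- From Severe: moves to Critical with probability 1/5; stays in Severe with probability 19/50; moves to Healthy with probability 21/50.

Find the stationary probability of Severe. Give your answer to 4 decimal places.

Let the stationary distribution be π with π = πP and π_1 + π_2 + π_3 = 1.
π_1 = 0.3·π_1 + 0.32·π_2 + 0.42·π_3
π_2 = 0.32·π_1 + 0.28·π_2 + 0.2·π_3
Solving with the normalization constraint gives π = (0.3515, 0.2632, 0.3853).
So the stationary probability of Severe is 0.3853.

0.3853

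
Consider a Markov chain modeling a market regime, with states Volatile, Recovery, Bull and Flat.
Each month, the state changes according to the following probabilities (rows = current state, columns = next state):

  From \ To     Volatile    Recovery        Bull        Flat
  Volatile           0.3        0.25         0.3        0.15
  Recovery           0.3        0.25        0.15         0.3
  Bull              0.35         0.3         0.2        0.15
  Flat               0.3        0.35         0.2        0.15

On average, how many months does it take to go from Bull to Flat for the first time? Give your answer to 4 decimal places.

Let t(s) be the expected number of months to first reach Flat from state s, with t(Flat) = 0. Conditioning on the first month:
t(Volatile) = 1 + 0.3·t(Volatile) + 0.25·t(Recovery) + 0.3·t(Bull)
t(Recovery) = 1 + 0.3·t(Volatile) + 0.25·t(Recovery) + 0.15·t(Bull)
t(Bull) = 1 + 0.35·t(Volatile) + 0.3·t(Recovery) + 0.2·t(Bull)
Solving: t(Volatile) = 5.2832, t(Recovery) = 4.4961, t(Bull) = 5.2475.
Expected months from Bull to Flat: 5.2475.

5.2475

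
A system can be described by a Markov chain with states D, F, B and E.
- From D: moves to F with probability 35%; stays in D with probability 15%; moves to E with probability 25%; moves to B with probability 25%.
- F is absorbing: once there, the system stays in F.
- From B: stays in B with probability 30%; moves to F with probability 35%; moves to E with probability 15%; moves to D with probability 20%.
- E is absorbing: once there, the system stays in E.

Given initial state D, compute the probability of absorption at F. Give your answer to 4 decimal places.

0.6101

Let h(s) be the probability of absorption at F starting from transient state s. Then h(F) = 1 and h(E) = 0. By first-step analysis:
h(D) = 0.15·h(D) + 0.35·1 + 0.25·h(B) + 0.25·0
h(B) = 0.2·h(D) + 0.35·1 + 0.3·h(B) + 0.15·0
Solving: h(D) = 0.6101, h(B) = 0.6743.
Starting from D, the probability is 0.6101.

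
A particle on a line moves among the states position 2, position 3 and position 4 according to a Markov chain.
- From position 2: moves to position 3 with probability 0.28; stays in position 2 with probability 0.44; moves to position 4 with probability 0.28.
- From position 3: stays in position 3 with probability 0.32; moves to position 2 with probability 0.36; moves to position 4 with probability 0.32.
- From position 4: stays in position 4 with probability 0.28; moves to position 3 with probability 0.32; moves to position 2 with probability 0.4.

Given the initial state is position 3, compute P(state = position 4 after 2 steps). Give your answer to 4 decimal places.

0.2928

Sum over the intermediate state after 1 step:
P = P(position 3→position 2)·P(position 2→position 4) + P(position 3→position 3)·P(position 3→position 4) + P(position 3→position 4)·P(position 4→position 4)
  = 0.36×0.28 + 0.32×0.32 + 0.32×0.28
  = 0.1008 + 0.1024 + 0.0896 = 0.2928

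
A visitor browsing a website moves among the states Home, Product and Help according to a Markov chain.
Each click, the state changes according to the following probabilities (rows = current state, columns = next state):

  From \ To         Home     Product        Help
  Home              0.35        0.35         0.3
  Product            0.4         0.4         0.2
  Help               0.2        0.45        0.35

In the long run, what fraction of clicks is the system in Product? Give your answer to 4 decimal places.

Let the stationary distribution be π with π = πP and π_1 + π_2 + π_3 = 1.
π_1 = 0.35·π_1 + 0.4·π_2 + 0.2·π_3
π_2 = 0.35·π_1 + 0.4·π_2 + 0.45·π_3
Solving with the normalization constraint gives π = (0.3288, 0.3973, 0.2740).
So the stationary probability of Product is 0.3973.

0.3973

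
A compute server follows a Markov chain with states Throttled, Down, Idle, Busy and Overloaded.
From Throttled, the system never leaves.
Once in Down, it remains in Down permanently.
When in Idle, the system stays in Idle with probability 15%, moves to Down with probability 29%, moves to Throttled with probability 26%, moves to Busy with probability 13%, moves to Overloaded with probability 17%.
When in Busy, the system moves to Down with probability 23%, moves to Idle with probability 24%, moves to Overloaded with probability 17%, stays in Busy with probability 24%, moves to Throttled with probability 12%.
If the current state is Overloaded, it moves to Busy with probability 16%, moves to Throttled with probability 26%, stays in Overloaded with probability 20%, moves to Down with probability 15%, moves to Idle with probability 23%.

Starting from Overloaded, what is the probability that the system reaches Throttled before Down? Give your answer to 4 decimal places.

0.5503

Let h(s) be the probability of absorption at Throttled starting from transient state s. Then h(Throttled) = 1 and h(Down) = 0. By first-step analysis:
h(Idle) = 0.26·1 + 0.29·0 + 0.15·h(Idle) + 0.13·h(Busy) + 0.17·h(Overloaded)
h(Busy) = 0.12·1 + 0.23·0 + 0.24·h(Idle) + 0.24·h(Busy) + 0.17·h(Overloaded)
h(Overloaded) = 0.26·1 + 0.15·0 + 0.23·h(Idle) + 0.16·h(Busy) + 0.2·h(Overloaded)
Solving: h(Idle) = 0.4822, h(Busy) = 0.4333, h(Overloaded) = 0.5503.
Starting from Overloaded, the probability is 0.5503.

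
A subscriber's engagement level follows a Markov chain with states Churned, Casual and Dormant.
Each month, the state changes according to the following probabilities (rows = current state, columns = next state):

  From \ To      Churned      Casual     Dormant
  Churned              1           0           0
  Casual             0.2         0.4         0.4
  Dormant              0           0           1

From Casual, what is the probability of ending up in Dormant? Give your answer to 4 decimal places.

Let h(s) be the probability of absorption at Dormant starting from transient state s. Then h(Dormant) = 1 and h(Churned) = 0. By first-step analysis:
h(Casual) = 0.2·0 + 0.4·h(Casual) + 0.4·1
Solving: h(Casual) = 0.6667.
Starting from Casual, the probability is 0.6667.

0.6667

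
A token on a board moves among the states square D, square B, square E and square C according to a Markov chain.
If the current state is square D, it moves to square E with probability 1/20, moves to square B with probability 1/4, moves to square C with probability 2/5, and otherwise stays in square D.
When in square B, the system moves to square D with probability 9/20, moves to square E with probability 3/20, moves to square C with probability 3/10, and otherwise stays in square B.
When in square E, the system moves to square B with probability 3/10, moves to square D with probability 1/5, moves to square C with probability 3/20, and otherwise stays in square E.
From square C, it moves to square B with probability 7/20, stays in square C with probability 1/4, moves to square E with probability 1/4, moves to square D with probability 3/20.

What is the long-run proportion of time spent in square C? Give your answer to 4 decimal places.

Let the stationary distribution be π with π = πP and π_1 + π_2 + π_3 + π_4 = 1.
π_1 = 0.3·π_1 + 0.45·π_2 + 0.2·π_3 + 0.15·π_4
π_2 = 0.25·π_1 + 0.1·π_2 + 0.3·π_3 + 0.35·π_4
π_3 = 0.05·π_1 + 0.15·π_2 + 0.35·π_3 + 0.25·π_4
Solving with the normalization constraint gives π = (0.2759, 0.2504, 0.1886, 0.2850).
So the stationary probability of square C is 0.2850.

0.2850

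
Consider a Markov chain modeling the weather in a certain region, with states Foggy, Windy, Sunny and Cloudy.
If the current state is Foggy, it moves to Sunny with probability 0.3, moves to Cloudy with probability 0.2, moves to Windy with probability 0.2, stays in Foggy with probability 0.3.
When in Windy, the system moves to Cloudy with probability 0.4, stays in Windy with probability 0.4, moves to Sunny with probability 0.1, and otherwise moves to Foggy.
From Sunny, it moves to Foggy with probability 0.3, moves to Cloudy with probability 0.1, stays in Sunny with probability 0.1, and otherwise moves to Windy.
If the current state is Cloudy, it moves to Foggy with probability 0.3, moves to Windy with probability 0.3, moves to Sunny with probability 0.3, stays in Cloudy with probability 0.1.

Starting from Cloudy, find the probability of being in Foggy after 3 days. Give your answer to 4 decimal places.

0.2280

Propagate the distribution vector 3 days from Cloudy.
After 0 days: (0.0000, 0.0000, 0.0000, 1.0000)
After 1 day: (0.3000, 0.3000, 0.3000, 0.1000)
After 2 days: (0.2400, 0.3600, 0.1800, 0.2200)
After 3 days: (0.2280, 0.3480, 0.1920, 0.2320)
P(in Foggy after 3 days) = 0.2280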